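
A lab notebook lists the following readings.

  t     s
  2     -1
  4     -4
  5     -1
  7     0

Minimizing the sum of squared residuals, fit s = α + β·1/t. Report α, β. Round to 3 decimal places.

Sums needed: Σ1 = 4, Σ1/t = 153/140, Σ1/t·1/t = 7309/19600.
Moment sums: Σs = -6, Σ1/t·s = -17/10.
So XᵀX·[α, β]ᵀ = Xᵀs: [[4, 153/140]; [153/140, 7309/19600]]·[α, β]ᵀ = [-6, -17/10]ᵀ.
det = 4·(7309/19600) − (153/140)² = 5827/19600.
α = ((-6)·(7309/19600) − (153/140)·(-17/10))/(5827/19600) = -7440/5827; β = (4·(-17/10) − (153/140)·(-6))/(5827/19600) = -4760/5827.

α = -1.277, β = -0.817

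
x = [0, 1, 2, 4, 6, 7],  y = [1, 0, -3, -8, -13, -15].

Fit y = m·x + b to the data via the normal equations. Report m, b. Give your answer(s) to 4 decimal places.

m = -2.3983, b = 1.6610

MᵀM·[m, b]ᵀ = Mᵀy reads: 106·m + 20·b = -221;  20·m + 6·b = -38.
(Σx·x = 106, Σx = 20, Σ1 = 6, Σx·y = -221, Σy = -38.)
Eliminating b: 6·(row 1) − 20·(row 2) gives 236·m = 6·(-221) − 20·(-38) = -566, so m = -283/118.
Then b = ((-38) − 20·(-283/118))/6 = 98/59.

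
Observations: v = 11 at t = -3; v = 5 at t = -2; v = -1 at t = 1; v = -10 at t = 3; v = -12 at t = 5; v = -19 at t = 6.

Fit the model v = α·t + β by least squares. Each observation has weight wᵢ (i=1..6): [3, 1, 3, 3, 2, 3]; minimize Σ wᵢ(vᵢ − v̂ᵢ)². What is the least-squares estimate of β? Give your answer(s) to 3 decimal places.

From the data, Σwᵢ·t·t = 219, Σwᵢ·t = 29, Σwᵢ·1 = 15.
Right-hand side: Σwᵢ·t·v = -664, Σwᵢ·v = -76.
MᵀWM·[α, β]ᵀ = MᵀWv becomes [[219, 29]; [29, 15]]·[α, β]ᵀ = [-664, -76]ᵀ.
det = 219·15 − 29² = 2444.
α = ((-664)·15 − 29·(-76))/2444 = -1939/611; β = (219·(-76) − 29·(-664))/2444 = 653/611.

β = 1.069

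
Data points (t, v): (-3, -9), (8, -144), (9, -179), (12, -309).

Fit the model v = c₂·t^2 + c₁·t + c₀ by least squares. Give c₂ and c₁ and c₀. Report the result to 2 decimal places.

AᵀA·[c₂, c₁, c₀]ᵀ = Aᵀv reads: 31474·c₂ + 2942·c₁ + 298·c₀ = -68292;  2942·c₂ + 298·c₁ + 26·c₀ = -6444;  298·c₂ + 26·c₁ + 4·c₀ = -641.
Inverting the 3×3 Gram matrix, [c₂, c₁, c₀]ᵀ = [-6675/3448, -26615/10344, 3617/5172]ᵀ.

c₂ = -1.94, c₁ = -2.57, c₀ = 0.70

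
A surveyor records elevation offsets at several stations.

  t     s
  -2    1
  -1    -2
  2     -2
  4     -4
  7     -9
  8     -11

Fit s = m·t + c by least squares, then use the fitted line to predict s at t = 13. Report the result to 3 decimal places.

ŝ = -15.214

Setting ∂/∂m … = 0 gives: 138·m + 18·c = -171;  18·m + 6·c = -27.
det = 138·6 − 18² = 504.
m = ((-171)·6 − 18·(-27))/504 = -15/14; c = (138·(-27) − 18·(-171))/504 = -9/7.
At t = 13: ŝ = (-15/14)·(13) + (-9/7)·(1) = -213/14.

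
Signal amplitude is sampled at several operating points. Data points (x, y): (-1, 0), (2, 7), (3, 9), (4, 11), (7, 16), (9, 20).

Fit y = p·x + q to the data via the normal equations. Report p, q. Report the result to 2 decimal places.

p = 1.95, q = 2.69

With design matrix M, MᵀM = [[160, 24]; [24, 6]] and Mᵀy = [377, 63]ᵀ.
Determinant 160·6 − 24² = 384.
p = (377·6 − 24·63)/384 = 125/64; q = (160·63 − 24·377)/384 = 43/16.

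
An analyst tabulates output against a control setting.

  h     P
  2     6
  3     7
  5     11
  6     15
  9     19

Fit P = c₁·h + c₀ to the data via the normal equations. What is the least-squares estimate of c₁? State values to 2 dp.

c₁ = 1.97

Normal-equation sums: Σh·h = 155, Σh = 25, Σ1 = 5.
And Σh·P = 349, ΣP = 58.
Normal equations: [[155, 25]; [25, 5]]·[c₁, c₀]ᵀ = [349, 58]ᵀ.
Δ = 155·5 − 25² = 150.
c₁ = (349·5 − 25·58)/150 = 59/30; c₀ = (155·58 − 25·349)/150 = 53/30.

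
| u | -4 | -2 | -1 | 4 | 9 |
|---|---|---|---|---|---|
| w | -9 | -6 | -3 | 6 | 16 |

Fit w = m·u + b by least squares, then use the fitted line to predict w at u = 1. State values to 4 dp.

The normal system AᵀA·[m, b]ᵀ = Aᵀw is [[118, 6]; [6, 5]]·[m, b]ᵀ = [219, 4]ᵀ.
Eliminating b: 5·(row 1) − 6·(row 2) gives 554·m = 5·219 − 6·4 = 1071, so m = 1071/554.
Then b = (4 − 6·(1071/554))/5 = -421/277.
At u = 1: ŵ = (1071/554)·(1) + (-421/277)·(1) = 229/554.

ŵ = 0.4134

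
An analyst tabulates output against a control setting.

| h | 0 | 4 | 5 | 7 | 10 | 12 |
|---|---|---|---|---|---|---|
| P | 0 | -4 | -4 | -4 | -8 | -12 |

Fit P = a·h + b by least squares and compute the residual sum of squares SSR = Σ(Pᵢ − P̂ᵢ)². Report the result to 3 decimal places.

SSR = 7.314

AᵀA·[a, b]ᵀ = AᵀP reads: 334·a + 38·b = -288;  38·a + 6·b = -32.
(Σh·h = 334, Σh = 38, Σ1 = 6, Σh·P = -288, ΣP = -32.)
Δ = 334·6 − 38² = 560.
a = ((-288)·6 − 38·(-32))/560 = -32/35; b = (334·(-32) − 38·(-288))/560 = 16/35.
Residuals: -16/35, -4/5, 4/35, 68/35, 24/35, -52/35; SSR = 256/35.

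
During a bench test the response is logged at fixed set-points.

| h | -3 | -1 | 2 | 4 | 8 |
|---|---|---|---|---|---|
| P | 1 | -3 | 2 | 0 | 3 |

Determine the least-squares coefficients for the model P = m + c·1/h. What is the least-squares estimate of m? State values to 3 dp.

m = 0.883

The normal system MᵀM·[m, c]ᵀ = MᵀP is [[5, -11/24]; [-11/24, 829/576]]·[m, c]ᵀ = [3, 97/24]ᵀ.
Eliminating c: (829/576)·(row 1) − (-11/24)·(row 2) gives (503/72)·m = (829/576)·3 − (-11/24)·(97/24) = 1777/288, so m = 1777/2012.
Then c = ((97/24) − (-11/24)·(1777/2012))/(829/576) = 1554/503.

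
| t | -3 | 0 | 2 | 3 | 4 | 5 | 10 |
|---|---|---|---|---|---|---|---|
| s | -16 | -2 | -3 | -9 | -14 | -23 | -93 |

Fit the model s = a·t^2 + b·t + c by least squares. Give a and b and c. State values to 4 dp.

a = -1.0307, b = 1.2371, c = -2.5687

Entries of AᵀA: Σt^2·t^2 = 11059, Σt^2·t = 1197, Σt^2 = 163, Σt·t = 163, Σt = 21, Σ1 = 7.
Right-hand side: Σt^2·s = -10336, Σt·s = -1086, Σs = -160.
AᵀA·[a, b, c]ᵀ = Aᵀs becomes [[11059, 1197, 163]; [1197, 163, 21]; [163, 21, 7]]·[a, b, c]ᵀ = [-10336, -1086, -160]ᵀ.
Solving the 3×3 system (Gaussian elimination) gives a = -6151/5968, b = 7383/5968, c = -7665/2984.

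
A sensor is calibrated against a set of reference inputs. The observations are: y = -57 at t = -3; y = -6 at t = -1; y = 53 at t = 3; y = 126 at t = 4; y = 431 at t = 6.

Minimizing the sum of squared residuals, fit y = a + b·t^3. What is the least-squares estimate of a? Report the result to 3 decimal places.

a = -2.699

MᵀM·[a, b]ᵀ = Mᵀy reads: 5·a + 279·b = 547;  279·a + 52211·b = 104136.
(Σ1 = 5, Σt^3 = 279, Σt^3·t^3 = 52211, Σy = 547, Σt^3·y = 104136.)
Determinant 5·52211 − 279² = 183214.
a = (547·52211 − 279·104136)/183214 = -494527/183214; b = (5·104136 − 279·547)/183214 = 368067/183214.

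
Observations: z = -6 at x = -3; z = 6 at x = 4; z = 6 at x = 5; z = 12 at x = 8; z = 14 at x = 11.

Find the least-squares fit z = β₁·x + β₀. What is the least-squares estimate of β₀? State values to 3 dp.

Compute the Gram sums: Σx·x = 235, Σx = 25, Σ1 = 5.
For Aᵀz: Σx·z = 322, Σz = 32.
AᵀA·[β₁, β₀]ᵀ = Aᵀz becomes [[235, 25]; [25, 5]]·[β₁, β₀]ᵀ = [322, 32]ᵀ.
Determinant 235·5 − 25² = 550.
β₁ = (322·5 − 25·32)/550 = 81/55; β₀ = (235·32 − 25·322)/550 = -53/55.

β₀ = -0.964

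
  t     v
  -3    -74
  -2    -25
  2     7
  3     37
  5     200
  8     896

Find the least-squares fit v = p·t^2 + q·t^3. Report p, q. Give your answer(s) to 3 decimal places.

p = -2.090, q = 2.012

Sums needed: Σt^2·t^2 = 4915, Σt^2·t^3 = 35893, Σt^3·t^3 = 279355.
Right-hand side: Σt^2·v = 61939, Σt^3·v = 487005.
So MᵀM·[p, q]ᵀ = Mᵀv: [[4915, 35893]; [35893, 279355]]·[p, q]ᵀ = [61939, 487005]ᵀ.
Δ = 4915·279355 − 35893² = 84722376.
p = (61939·279355 − 35893·487005)/84722376 = -22137640/10590297; q = (4915·487005 − 35893·61939)/84722376 = 21306631/10590297.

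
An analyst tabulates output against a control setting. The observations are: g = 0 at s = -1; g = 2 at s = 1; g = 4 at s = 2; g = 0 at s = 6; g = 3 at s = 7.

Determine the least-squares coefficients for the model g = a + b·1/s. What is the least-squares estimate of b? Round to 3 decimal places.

Entries of MᵀM: Σ1 = 5, Σ1/s = 17/21, Σ1/s·1/s = 2027/882.
Right-hand side: Σg = 9, Σ1/s·g = 31/7.
det = 5·(2027/882) − (17/21)² = 9557/882.
a = (9·(2027/882) − (17/21)·(31/7))/(9557/882) = 15081/9557; b = (5·(31/7) − (17/21)·9)/(9557/882) = 13104/9557.

b = 1.371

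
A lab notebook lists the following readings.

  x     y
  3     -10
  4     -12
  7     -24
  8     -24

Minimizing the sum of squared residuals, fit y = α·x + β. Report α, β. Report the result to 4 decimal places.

Forming MᵀM = [[138, 22]; [22, 4]] and Mᵀy = [-438, -70]ᵀ gives MᵀM·[α, β]ᵀ = Mᵀy.
det = 138·4 − 22² = 68.
α = ((-438)·4 − 22·(-70))/68 = -53/17; β = (138·(-70) − 22·(-438))/68 = -6/17.

α = -3.1176, β = -0.3529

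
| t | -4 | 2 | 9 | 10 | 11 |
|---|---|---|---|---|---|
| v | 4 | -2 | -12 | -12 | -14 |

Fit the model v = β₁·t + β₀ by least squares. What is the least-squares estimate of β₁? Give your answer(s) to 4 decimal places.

Forming XᵀX = [[322, 28]; [28, 5]] and Xᵀv = [-402, -36]ᵀ gives XᵀX·[β₁, β₀]ᵀ = Xᵀv.
Determinant 322·5 − 28² = 826.
β₁ = ((-402)·5 − 28·(-36))/826 = -501/413; β₀ = (322·(-36) − 28·(-402))/826 = -24/59.

β₁ = -1.2131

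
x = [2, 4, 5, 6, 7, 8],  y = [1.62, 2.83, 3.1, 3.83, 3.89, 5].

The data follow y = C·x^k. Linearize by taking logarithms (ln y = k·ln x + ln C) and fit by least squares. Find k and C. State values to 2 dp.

Let Y = ln y. Fitting Y = k·ln x + ln C by least squares:
Σln x = 9.5060, Σ(ln x)² = 16.3136, Σln y = 6.9648, Σln x·ln y = 11.9936.
Equations: 16.3136·k + 9.5060·ln C = 11.9936;  9.5060·k + 6·ln C = 6.9648.
Δ = 16.3136·6 − (9.5060)² = 7.5177; k = (11.9936·6 − 9.5060·6.9648)/7.5177 = 0.76541, ln C = (16.3136·6.9648 − 9.5060·11.9936)/7.5177 = -0.05186, so C = exp(-0.05186) = 0.94946.

k = 0.77, C = 0.95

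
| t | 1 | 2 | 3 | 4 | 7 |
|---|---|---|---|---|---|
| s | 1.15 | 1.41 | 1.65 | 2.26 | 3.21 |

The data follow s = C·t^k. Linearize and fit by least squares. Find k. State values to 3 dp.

k = 0.536

Let Y = ln s. Fitting Y = k·ln t + ln C by least squares:
Over the data: Σln t = 5.1240, Σ(ln t)² = 7.3958, Σln s = 2.9658, Σln t·ln s = 4.1881.
Normal system: [[7.3958, 5.1240]; [5.1240, 5]]·[k, ln C]ᵀ = [4.1881, 2.9658]ᵀ.
Solving (det = 10.7239): k = 0.53563, ln C = 0.04424.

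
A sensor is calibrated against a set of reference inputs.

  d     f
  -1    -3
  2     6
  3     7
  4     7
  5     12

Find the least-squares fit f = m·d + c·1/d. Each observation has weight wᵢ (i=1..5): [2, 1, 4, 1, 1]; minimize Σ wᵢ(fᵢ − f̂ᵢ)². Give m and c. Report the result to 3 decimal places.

m = 2.177, c = 1.033

Compute the Gram sums: Σwᵢ·d·d = 83, Σwᵢ·d·1/d = 9, Σwᵢ·1/d·1/d = 10069/3600.
For XᵀWf: Σwᵢ·d·f = 190, Σwᵢ·1/d·f = 1349/60.
So XᵀWX·[m, c]ᵀ = XᵀWf: [[83, 9]; [9, 10069/3600]]·[m, c]ᵀ = [190, 1349/60]ᵀ.
Δ = 83·(10069/3600) − 9² = 544127/3600.
m = (190·(10069/3600) − 9·(1349/60))/(544127/3600) = 40850/18763; c = (83·(1349/60) − 9·190)/(544127/3600) = 19380/18763.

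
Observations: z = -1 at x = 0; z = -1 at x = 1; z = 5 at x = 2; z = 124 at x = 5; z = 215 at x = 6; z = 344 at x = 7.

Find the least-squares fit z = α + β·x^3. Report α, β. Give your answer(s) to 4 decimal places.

Sums needed: Σ1 = 6, Σx^3 = 693, Σx^3·x^3 = 179995.
And Σz = 686, Σx^3·z = 179971.
Normal equations: [[6, 693]; [693, 179995]]·[α, β]ᵀ = [686, 179971]ᵀ.
Δ = 6·179995 − 693² = 599721.
α = (686·179995 − 693·179971)/599721 = -1243333/599721; β = (6·179971 − 693·686)/599721 = 201476/199907.

α = -2.0732, β = 1.0078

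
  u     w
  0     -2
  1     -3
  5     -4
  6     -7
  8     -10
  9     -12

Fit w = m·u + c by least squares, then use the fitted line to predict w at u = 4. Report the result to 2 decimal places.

Normal-equation sums: Σu·u = 207, Σu = 29, Σ1 = 6.
Moment sums: Σu·w = -253, Σw = -38.
Determinant 207·6 − 29² = 401.
m = ((-253)·6 − 29·(-38))/401 = -416/401; c = (207·(-38) − 29·(-253))/401 = -529/401.
At u = 4: ŵ = (-416/401)·(4) + (-529/401)·(1) = -2193/401.

ŵ = -5.47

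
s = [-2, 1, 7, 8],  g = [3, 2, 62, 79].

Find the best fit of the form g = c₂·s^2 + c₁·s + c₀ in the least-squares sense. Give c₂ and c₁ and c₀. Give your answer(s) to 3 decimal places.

c₂ = 1.126, c₁ = 0.885, c₀ = 0.177

From the data, Σs^2·s^2 = 6514, Σs^2·s = 848, Σs^2 = 118, Σs·s = 118, Σs = 14, Σ1 = 4.
Moment sums: Σs^2·g = 8108, Σs·g = 1062, Σg = 146.
AᵀA·[c₂, c₁, c₀]ᵀ = Aᵀg becomes [[6514, 848, 118]; [848, 118, 14]; [118, 14, 4]]·[c₂, c₁, c₀]ᵀ = [8108, 1062, 146]ᵀ.
Inverting the 3×3 Gram matrix, [c₂, c₁, c₀]ᵀ = [1882/1671, 493/557, 296/1671]ᵀ.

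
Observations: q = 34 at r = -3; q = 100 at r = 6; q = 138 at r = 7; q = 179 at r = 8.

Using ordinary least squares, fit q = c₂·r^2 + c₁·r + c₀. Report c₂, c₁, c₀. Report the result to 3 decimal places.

MᵀM·[c₂, c₁, c₀]ᵀ = Mᵀq reads: 7874·c₂ + 1044·c₁ + 158·c₀ = 22124;  1044·c₂ + 158·c₁ + 18·c₀ = 2896;  158·c₂ + 18·c₁ + 4·c₀ = 451.
(Σr^2·r^2 = 7874, Σr^2·r = 1044, Σr^2 = 158, Σr·r = 158, Σr = 18, Σ1 = 4, Σr^2·q = 22124, Σr·q = 2896, Σq = 451.)
Solving the 3×3 system (Gaussian elimination) gives c₂ = 921/316, c₁ = -427/316, c₀ = 1171/316.

c₂ = 2.915, c₁ = -1.351, c₀ = 3.706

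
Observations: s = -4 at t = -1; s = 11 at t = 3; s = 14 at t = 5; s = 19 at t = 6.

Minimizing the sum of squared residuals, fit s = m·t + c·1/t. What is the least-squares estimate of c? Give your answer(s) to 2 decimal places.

The normal equations are: 71·m + 4·c = 221;  4·m + (1061/900)·c = 409/30.
(Σt·t = 71, Σt·1/t = 4, Σ1/t·1/t = 1061/900, Σt·s = 221, Σ1/t·s = 409/30.)
Eliminating c: (1061/900)·(row 1) − 4·(row 2) gives (60931/900)·m = (1061/900)·221 − 4·(409/30) = 185401/900, so m = 185401/60931.
Then c = ((409/30) − 4·(185401/60931))/(1061/900) = 75570/60931.

c = 1.24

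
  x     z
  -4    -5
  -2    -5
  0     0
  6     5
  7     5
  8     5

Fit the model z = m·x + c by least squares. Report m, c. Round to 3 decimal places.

m = 0.932, c = -1.496

AᵀA·[m, c]ᵀ = Aᵀz reads: 169·m + 15·c = 135;  15·m + 6·c = 5.
Determinant 169·6 − 15² = 789.
m = (135·6 − 15·5)/789 = 245/263; c = (169·5 − 15·135)/789 = -1180/789.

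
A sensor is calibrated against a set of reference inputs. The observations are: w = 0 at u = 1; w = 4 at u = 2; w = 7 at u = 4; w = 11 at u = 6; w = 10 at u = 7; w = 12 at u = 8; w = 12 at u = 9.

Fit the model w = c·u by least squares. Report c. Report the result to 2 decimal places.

AᵀA·[c]ᵀ = Aᵀw reads: 251·c = 376.
(Σu·u = 251, Σu·w = 376.)
c = 376/251 = 1.49801.

c = 1.50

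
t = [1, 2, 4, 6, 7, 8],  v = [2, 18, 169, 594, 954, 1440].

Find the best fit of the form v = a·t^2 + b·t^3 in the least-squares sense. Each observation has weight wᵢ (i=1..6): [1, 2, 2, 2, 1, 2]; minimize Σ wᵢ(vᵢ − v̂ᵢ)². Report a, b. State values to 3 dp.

From the data, Σwᵢ·t^2·t^2 = 13730, Σwᵢ·t^2·t^3 = 100008, Σwᵢ·t^3·t^3 = 743570.
And Σwᵢ·t^2·v = 279388, Σwᵢ·t^3·v = 2080312.
AᵀWA·[a, b]ᵀ = AᵀWv becomes [[13730, 100008]; [100008, 743570]]·[a, b]ᵀ = [279388, 2080312]ᵀ.
Eliminating b: 743570·(row 1) − 100008·(row 2) gives 207616036·a = 743570·279388 − 100008·2080312 = -303307336, so a = -4460402/3053177.
Then b = (2080312 − 100008·(-4460402/3053177))/743570 = 9141892/3053177.

a = -1.461, b = 2.994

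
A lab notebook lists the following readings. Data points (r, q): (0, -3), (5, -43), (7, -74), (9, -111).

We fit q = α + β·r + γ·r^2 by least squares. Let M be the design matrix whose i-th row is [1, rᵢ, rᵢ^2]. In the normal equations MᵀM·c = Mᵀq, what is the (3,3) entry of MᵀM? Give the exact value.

9587

Row 3 ↔ basis r^2, column 3 ↔ basis r^2, so (MᵀM)_{3,3} = Σᵢ (r^2)·(r^2) = (0)·(0) + (25)·(25) + (49)·(49) + (81)·(81) = 9587.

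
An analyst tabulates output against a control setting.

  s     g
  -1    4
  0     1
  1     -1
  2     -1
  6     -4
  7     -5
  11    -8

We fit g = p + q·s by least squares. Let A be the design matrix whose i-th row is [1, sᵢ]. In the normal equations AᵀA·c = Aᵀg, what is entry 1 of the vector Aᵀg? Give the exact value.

-14

Entry 1 ↔ basis 1, so (Aᵀg)_{1} = Σᵢ gᵢ = (1)·(4) + (1)·(1) + (1)·(-1) + (1)·(-1) + (1)·(-4) + (1)·(-5) + (1)·(-8) = -14.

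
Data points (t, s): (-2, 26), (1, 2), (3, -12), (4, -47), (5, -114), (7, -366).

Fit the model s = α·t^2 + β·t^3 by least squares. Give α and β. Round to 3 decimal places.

α = 3.075, β = -1.508

Normal-equation sums: Σt^2·t^2 = 3380, Σt^2·t^3 = 21168, Σt^3·t^3 = 138164.
For Aᵀs: Σt^2·s = -21538, Σt^3·s = -143326.
Normal equations: [[3380, 21168]; [21168, 138164]]·[α, β]ᵀ = [-21538, -143326]ᵀ.
det = 3380·138164 − 21168² = 18910096.
α = ((-21538)·138164 − 21168·(-143326))/18910096 = 7268567/2363762; β = (3380·(-143326) − 21168·(-21538))/18910096 = -3565687/2363762.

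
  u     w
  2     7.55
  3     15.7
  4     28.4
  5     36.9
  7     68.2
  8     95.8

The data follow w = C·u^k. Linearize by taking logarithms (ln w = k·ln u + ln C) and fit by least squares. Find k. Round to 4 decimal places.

With ln wᵢ as the transformed response and ln uᵢ as the regressor:
AᵀA = [[14.3101, 8.8128]; [8.8128, 6]], rhs = [32.5762, 20.5145]ᵀ  (here Σln u = 8.8128, Σ(ln u)² = 14.3101, Σln w = 20.5145, Σln u·ln w = 32.5762).
Solving (det = 8.1947): k = 1.78967, ln C = 0.79041.

k = 1.7897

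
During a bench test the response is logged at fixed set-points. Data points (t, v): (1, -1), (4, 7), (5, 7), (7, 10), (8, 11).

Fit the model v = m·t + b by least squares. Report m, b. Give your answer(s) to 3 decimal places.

Compute the Gram sums: Σt·t = 155, Σt = 25, Σ1 = 5.
And Σt·v = 220, Σv = 34.
Eliminating b: 5·(row 1) − 25·(row 2) gives 150·m = 5·220 − 25·34 = 250, so m = 5/3.
Then b = (34 − 25·(5/3))/5 = -23/15.

m = 1.667, b = -1.533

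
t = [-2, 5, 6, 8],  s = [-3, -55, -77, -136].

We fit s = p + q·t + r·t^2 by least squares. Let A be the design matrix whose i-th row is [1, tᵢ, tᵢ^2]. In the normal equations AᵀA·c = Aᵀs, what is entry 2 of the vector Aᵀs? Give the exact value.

-1819

Entry 2 ↔ basis t, so (Aᵀs)_{2} = Σᵢ (t)·sᵢ = (-2)·(-3) + (5)·(-55) + (6)·(-77) + (8)·(-136) = -1819.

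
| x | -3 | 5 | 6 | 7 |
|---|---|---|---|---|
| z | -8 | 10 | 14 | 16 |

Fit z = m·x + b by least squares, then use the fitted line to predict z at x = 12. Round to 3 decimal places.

Entries of MᵀM: Σx·x = 119, Σx = 15, Σ1 = 4.
For Mᵀz: Σx·z = 270, Σz = 32.
So MᵀM·[m, b]ᵀ = Mᵀz: [[119, 15]; [15, 4]]·[m, b]ᵀ = [270, 32]ᵀ.
Eliminating b: 4·(row 1) − 15·(row 2) gives 251·m = 4·270 − 15·32 = 600, so m = 600/251.
Then b = (32 − 15·(600/251))/4 = -242/251.
At x = 12: ẑ = (600/251)·(12) + (-242/251)·(1) = 6958/251.

ẑ = 27.721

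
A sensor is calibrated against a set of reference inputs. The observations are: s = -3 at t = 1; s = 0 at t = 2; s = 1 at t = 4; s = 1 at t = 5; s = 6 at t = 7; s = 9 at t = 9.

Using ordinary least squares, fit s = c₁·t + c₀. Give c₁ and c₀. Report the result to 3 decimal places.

Normal-equation sums: Σt·t = 176, Σt = 28, Σ1 = 6.
Right-hand side: Σt·s = 129, Σs = 14.
Δ = 176·6 − 28² = 272.
c₁ = (129·6 − 28·14)/272 = 191/136; c₀ = (176·14 − 28·129)/272 = -287/68.

c₁ = 1.404, c₀ = -4.221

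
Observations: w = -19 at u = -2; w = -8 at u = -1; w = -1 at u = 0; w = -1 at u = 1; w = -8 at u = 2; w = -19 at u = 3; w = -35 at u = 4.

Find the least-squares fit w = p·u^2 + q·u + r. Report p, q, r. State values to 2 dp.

Entries of MᵀM: Σu^2·u^2 = 371, Σu^2·u = 91, Σu^2 = 35, Σu·u = 35, Σu = 7, Σ1 = 7.
Right-hand side: Σu^2·w = -848, Σu·w = -168, Σw = -91.
Row-reducing yields p = -239/84, q = 247/84, r = -12/7.

p = -2.85, q = 2.94, r = -1.71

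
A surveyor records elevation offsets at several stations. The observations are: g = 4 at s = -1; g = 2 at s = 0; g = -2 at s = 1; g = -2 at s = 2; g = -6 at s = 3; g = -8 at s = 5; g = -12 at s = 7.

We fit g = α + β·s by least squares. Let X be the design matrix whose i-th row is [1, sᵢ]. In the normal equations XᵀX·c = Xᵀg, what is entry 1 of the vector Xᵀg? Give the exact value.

-24

Entry 1 ↔ basis 1, so (Xᵀg)_{1} = Σᵢ gᵢ = (1)·(4) + (1)·(2) + (1)·(-2) + (1)·(-2) + (1)·(-6) + (1)·(-8) + (1)·(-12) = -24.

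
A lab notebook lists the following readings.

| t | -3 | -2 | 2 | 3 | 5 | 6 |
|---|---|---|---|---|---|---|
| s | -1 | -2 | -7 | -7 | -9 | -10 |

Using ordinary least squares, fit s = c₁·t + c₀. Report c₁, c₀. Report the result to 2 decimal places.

c₁ = -1.00, c₀ = -4.16

Sums needed: Σt·t = 87, Σt = 11, Σ1 = 6.
Right-hand side: Σt·s = -133, Σs = -36.
MᵀM·[c₁, c₀]ᵀ = Mᵀs becomes [[87, 11]; [11, 6]]·[c₁, c₀]ᵀ = [-133, -36]ᵀ.
Δ = 87·6 − 11² = 401.
c₁ = ((-133)·6 − 11·(-36))/401 = -402/401; c₀ = (87·(-36) − 11·(-133))/401 = -1669/401.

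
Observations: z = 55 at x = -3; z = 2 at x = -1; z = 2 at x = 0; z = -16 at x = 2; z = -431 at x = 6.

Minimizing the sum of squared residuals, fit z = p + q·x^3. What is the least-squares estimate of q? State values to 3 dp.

q = -1.999

Sums needed: Σ1 = 5, Σx^3 = 196, Σx^3·x^3 = 47450.
Moment sums: Σz = -388, Σx^3·z = -94711.
Eliminating q: 47450·(row 1) − 196·(row 2) gives 198834·p = 47450·(-388) − 196·(-94711) = 152756, so p = 76378/99417.
Then q = ((-94711) − 196·(76378/99417))/47450 = -397507/198834.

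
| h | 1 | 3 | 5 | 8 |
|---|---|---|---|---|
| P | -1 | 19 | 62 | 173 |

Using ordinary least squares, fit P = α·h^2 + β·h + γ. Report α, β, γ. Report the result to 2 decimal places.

Entries of AᵀA: Σh^2·h^2 = 4803, Σh^2·h = 665, Σh^2 = 99, Σh·h = 99, Σh = 17, Σ1 = 4.
And Σh^2·P = 12792, Σh·P = 1750, ΣP = 253.
So AᵀA·[α, β, γ]ᵀ = AᵀP: [[4803, 665, 99]; [665, 99, 17]; [99, 17, 4]]·[α, β, γ]ᵀ = [12792, 1750, 253]ᵀ.
Row-reducing yields α = 19753/6556, β = -14991/6556, γ = -2627/1639.

α = 3.01, β = -2.29, γ = -1.60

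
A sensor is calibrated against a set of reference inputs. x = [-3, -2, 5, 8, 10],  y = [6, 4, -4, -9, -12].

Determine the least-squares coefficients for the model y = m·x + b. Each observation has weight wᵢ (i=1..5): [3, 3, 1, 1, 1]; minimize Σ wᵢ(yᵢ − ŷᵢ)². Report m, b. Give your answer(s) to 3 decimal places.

From the data, Σwᵢ·x·x = 228, Σwᵢ·x = 8, Σwᵢ·1 = 9.
Moment sums: Σwᵢ·x·y = -290, Σwᵢ·y = 5.
Eliminating b: 9·(row 1) − 8·(row 2) gives 1988·m = 9·(-290) − 8·5 = -2650, so m = -1325/994.
Then b = (5 − 8·(-1325/994))/9 = 865/497.

m = -1.333, b = 1.740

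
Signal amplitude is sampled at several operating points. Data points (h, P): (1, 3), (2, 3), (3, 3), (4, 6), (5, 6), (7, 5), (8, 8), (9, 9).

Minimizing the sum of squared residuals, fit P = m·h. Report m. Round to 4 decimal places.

m = 1.0120

Compute the Gram sums: Σh·h = 249.
For AᵀP: Σh·P = 252.
Hence m = 252 / 249 ≈ 1.01205.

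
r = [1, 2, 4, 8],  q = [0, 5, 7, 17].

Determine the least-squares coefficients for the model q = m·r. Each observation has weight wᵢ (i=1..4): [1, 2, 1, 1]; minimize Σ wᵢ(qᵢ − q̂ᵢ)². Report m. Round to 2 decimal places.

m = 2.07

Entries of AᵀWA: Σwᵢ·r·r = 89.
Moment sums: Σwᵢ·r·q = 184.
AᵀWA·[m]ᵀ = AᵀWq becomes [[89]]·[m]ᵀ = [184]ᵀ.
m = 184/89 = 2.06742.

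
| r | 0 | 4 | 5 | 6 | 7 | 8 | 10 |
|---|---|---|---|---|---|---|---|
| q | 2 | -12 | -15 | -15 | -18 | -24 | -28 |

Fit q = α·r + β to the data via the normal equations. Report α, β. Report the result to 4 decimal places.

α = -2.9698, β = 1.2558

XᵀX·[α, β]ᵀ = Xᵀq reads: 290·α + 40·β = -811;  40·α + 7·β = -110.
Δ = 290·7 − 40² = 430.
α = ((-811)·7 − 40·(-110))/430 = -1277/430; β = (290·(-110) − 40·(-811))/430 = 54/43.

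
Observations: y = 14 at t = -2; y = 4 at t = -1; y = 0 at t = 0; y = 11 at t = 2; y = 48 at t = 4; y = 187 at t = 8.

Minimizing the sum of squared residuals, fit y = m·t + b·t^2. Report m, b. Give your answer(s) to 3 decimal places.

AᵀA·[m, b]ᵀ = Aᵀy reads: 89·m + 575·b = 1678;  575·m + 4385·b = 12840.
Determinant 89·4385 − 575² = 59640.
m = (1678·4385 − 575·12840)/59640 = -2497/5964; b = (89·12840 − 575·1678)/59640 = 17791/5964.

m = -0.419, b = 2.983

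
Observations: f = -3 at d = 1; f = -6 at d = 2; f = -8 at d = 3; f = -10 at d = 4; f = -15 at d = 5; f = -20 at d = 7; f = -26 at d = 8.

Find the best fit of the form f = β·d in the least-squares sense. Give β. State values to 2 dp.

β = -2.99

With design matrix M, MᵀM = [[168]] and Mᵀf = [-502]ᵀ.
Hence β = -502 / 168 ≈ -2.9881.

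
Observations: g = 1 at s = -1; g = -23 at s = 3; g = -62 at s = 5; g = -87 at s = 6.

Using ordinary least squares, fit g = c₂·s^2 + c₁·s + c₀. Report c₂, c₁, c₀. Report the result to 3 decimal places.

The normal equations are: 2003·c₂ + 367·c₁ + 71·c₀ = -4888;  367·c₂ + 71·c₁ + 13·c₀ = -902;  71·c₂ + 13·c₁ + 4·c₀ = -171.
Inverting the 3×3 Gram matrix, [c₂, c₁, c₀]ᵀ = [-203/93, -158/93, 47/31]ᵀ.

c₂ = -2.183, c₁ = -1.699, c₀ = 1.516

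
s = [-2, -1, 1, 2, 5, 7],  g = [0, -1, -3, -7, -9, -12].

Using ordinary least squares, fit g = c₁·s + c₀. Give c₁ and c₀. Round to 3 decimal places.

Normal-equation sums: Σs·s = 84, Σs = 12, Σ1 = 6.
And Σs·g = -145, Σg = -32.
AᵀA·[c₁, c₀]ᵀ = Aᵀg becomes [[84, 12]; [12, 6]]·[c₁, c₀]ᵀ = [-145, -32]ᵀ.
Eliminating c₀: 6·(row 1) − 12·(row 2) gives 360·c₁ = 6·(-145) − 12·(-32) = -486, so c₁ = -27/20.
Then c₀ = ((-32) − 12·(-27/20))/6 = -79/30.

c₁ = -1.350, c₀ = -2.633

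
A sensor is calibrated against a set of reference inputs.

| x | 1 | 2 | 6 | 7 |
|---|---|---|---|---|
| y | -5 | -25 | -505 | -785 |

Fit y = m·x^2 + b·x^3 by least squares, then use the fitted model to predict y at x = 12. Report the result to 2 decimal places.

With design matrix A, AᵀA = [[3714, 24616]; [24616, 164370]] and Aᵀy = [-56750, -378540]ᵀ.
Eliminating b: 164370·(row 1) − 24616·(row 2) gives 4522724·m = 164370·(-56750) − 24616·(-378540) = -9856860, so m = -2464215/1130681.
Then b = ((-378540) − 24616·(-2464215/1130681))/164370 = -2234890/1130681.
At x = 12: ŷ = (-2464215/1130681)·(144) + (-2234890/1130681)·(1728) = -145404720/38989.

ŷ = -3729.38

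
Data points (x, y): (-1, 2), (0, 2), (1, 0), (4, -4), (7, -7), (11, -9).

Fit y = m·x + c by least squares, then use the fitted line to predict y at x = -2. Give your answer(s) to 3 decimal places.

ŷ = 3.000

Sums needed: Σx·x = 188, Σx = 22, Σ1 = 6.
Moment sums: Σx·y = -166, Σy = -16.
AᵀA·[m, c]ᵀ = Aᵀy becomes [[188, 22]; [22, 6]]·[m, c]ᵀ = [-166, -16]ᵀ.
det = 188·6 − 22² = 644.
m = ((-166)·6 − 22·(-16))/644 = -1; c = (188·(-16) − 22·(-166))/644 = 1.
At x = -2: ŷ = (-1)·(-2) + (1)·(1) = 3.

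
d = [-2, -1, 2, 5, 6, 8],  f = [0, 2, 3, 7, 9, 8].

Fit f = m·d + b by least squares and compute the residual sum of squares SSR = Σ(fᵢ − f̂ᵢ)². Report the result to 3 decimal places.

SSR = 5.583

Entries of XᵀX: Σd·d = 134, Σd = 18, Σ1 = 6.
Moment sums: Σd·f = 157, Σf = 29.
XᵀX·[m, b]ᵀ = Xᵀf becomes [[134, 18]; [18, 6]]·[m, b]ᵀ = [157, 29]ᵀ.
Determinant 134·6 − 18² = 480.
m = (157·6 − 18·29)/480 = 7/8; b = (134·29 − 18·157)/480 = 53/24.
Residuals: -11/24, 2/3, -23/24, 5/12, 37/24, -29/24; SSR = 67/12.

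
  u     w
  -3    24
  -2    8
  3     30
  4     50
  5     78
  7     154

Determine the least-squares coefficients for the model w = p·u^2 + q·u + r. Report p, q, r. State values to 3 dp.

p = 3.044, q = 0.854, r = -1.482

Compute the Gram sums: Σu^2·u^2 = 3460, Σu^2·u = 524, Σu^2 = 112, Σu·u = 112, Σu = 14, Σ1 = 6.
Moment sums: Σu^2·w = 10814, Σu·w = 1670, Σw = 344.
Inverting the 3×3 Gram matrix, [p, q, r]ᵀ = [90499/29730, 12698/14865, -7342/4955]ᵀ.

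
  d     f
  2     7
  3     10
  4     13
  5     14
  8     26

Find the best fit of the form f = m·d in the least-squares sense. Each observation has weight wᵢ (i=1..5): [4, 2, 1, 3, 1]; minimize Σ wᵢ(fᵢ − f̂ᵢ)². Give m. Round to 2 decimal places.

XᵀWX·[m]ᵀ = XᵀWf reads: 189·m = 586.
(Σwᵢ·d·d = 189, Σwᵢ·d·f = 586.)
Hence m = 586 / 189 ≈ 3.10053.

m = 3.10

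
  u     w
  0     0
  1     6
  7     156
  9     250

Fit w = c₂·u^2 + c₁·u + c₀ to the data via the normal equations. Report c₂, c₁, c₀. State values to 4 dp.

The normal system MᵀM·[c₂, c₁, c₀]ᵀ = Mᵀw is [[8963, 1073, 131]; [1073, 131, 17]; [131, 17, 4]]·[c₂, c₁, c₀]ᵀ = [27900, 3348, 412]ᵀ.
Inverting the 3×3 Gram matrix, [c₂, c₁, c₀]ᵀ = [244/89, 1376/445, 32/445]ᵀ.

c₂ = 2.7416, c₁ = 3.0921, c₀ = 0.0719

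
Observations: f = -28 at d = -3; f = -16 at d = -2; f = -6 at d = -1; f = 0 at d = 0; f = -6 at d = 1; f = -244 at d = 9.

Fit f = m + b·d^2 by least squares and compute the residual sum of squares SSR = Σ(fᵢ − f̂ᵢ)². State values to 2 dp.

The normal equations are: 6·m + 96·b = -300;  96·m + 6660·b = -20092.
(Σ1 = 6, Σd^2 = 96, Σd^2·d^2 = 6660, Σf = -300, Σd^2·f = -20092.)
Δ = 6·6660 − 96² = 30744.
m = ((-300)·6660 − 96·(-20092))/30744 = -2882/1281; b = (6·(-20092) − 96·(-300))/30744 = -3823/1281.
Residuals: 203/183, -774/427, -327/427, 2882/1281, -327/427, -19/1281; SSR = 13772/1281.

SSR = 10.75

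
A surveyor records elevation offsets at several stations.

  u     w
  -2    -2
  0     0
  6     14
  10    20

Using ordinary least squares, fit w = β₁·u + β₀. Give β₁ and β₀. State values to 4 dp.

Sums needed: Σu·u = 140, Σu = 14, Σ1 = 4.
For Xᵀw: Σu·w = 288, Σw = 32.
Δ = 140·4 − 14² = 364.
β₁ = (288·4 − 14·32)/364 = 176/91; β₀ = (140·32 − 14·288)/364 = 16/13.

β₁ = 1.9341, β₀ = 1.2308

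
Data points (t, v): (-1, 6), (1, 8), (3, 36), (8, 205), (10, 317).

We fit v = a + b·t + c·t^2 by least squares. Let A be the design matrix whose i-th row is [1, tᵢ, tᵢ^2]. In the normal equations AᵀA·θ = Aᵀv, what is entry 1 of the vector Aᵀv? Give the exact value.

572

Entry 1 ↔ basis 1, so (Aᵀv)_{1} = Σᵢ vᵢ = (1)·(6) + (1)·(8) + (1)·(36) + (1)·(205) + (1)·(317) = 572.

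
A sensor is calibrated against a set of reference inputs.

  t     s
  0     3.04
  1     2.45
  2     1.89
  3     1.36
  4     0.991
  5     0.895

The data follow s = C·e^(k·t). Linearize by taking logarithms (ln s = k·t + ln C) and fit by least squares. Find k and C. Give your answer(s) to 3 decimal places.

k = -0.262, C = 3.084

Taking logs, ln s = k·t + ln C, so regress ln s on t.
Over the data: Σt = 15.0000, Σ(t)² = 55.0000, Σln s = 2.8320, Σt·ln s = 2.5009.
Normal system: [[55.0000, 15.0000]; [15.0000, 6]]·[k, ln C]ᵀ = [2.5009, 2.8320]ᵀ.
Slope k = (n·Σt·ln s − Σt·Σln s)/(n·Σ(t)² − (Σt)²) = (6·2.5009 − 15.0000·2.8320)/105.0000 = -0.26167; ln C = (Σln s − k·Σt)/n = 1.12618, so C = exp(1.12618) = 3.08385.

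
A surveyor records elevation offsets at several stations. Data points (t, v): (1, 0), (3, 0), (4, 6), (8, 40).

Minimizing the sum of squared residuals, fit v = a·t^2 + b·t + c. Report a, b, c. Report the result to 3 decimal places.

Entries of XᵀX: Σt^2·t^2 = 4434, Σt^2·t = 604, Σt^2 = 90, Σt·t = 90, Σt = 16, Σ1 = 4.
Moment sums: Σt^2·v = 2656, Σt·v = 344, Σv = 46.
XᵀX·[a, b, c]ᵀ = Xᵀv becomes [[4434, 604, 90]; [604, 90, 16]; [90, 16, 4]]·[a, b, c]ᵀ = [2656, 344, 46]ᵀ.
Solving the 3×3 system (Gaussian elimination) gives a = 1553/1549, b = -5042/1549, c = 3039/1549.

a = 1.003, b = -3.255, c = 1.962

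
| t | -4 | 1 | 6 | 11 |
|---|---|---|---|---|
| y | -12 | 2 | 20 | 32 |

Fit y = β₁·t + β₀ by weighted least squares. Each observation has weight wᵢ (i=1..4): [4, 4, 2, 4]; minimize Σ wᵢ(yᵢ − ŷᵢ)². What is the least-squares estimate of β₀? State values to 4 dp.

Sums needed: Σwᵢ·t·t = 624, Σwᵢ·t = 44, Σwᵢ·1 = 14.
Right-hand side: Σwᵢ·t·y = 1848, Σwᵢ·y = 128.
So XᵀWX·[β₁, β₀]ᵀ = XᵀWy: [[624, 44]; [44, 14]]·[β₁, β₀]ᵀ = [1848, 128]ᵀ.
Eliminating β₀: 14·(row 1) − 44·(row 2) gives 6800·β₁ = 14·1848 − 44·128 = 20240, so β₁ = 253/85.
Then β₀ = (128 − 44·(253/85))/14 = -18/85.

β₀ = -0.2118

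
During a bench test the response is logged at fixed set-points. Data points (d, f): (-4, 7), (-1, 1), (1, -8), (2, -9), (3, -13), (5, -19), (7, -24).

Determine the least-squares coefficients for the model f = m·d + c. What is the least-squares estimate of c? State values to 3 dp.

c = -3.859

With design matrix M, MᵀM = [[105, 13]; [13, 7]] and Mᵀf = [-357, -65]ᵀ.
Eliminating c: 7·(row 1) − 13·(row 2) gives 566·m = 7·(-357) − 13·(-65) = -1654, so m = -827/283.
Then c = ((-65) − 13·(-827/283))/7 = -1092/283.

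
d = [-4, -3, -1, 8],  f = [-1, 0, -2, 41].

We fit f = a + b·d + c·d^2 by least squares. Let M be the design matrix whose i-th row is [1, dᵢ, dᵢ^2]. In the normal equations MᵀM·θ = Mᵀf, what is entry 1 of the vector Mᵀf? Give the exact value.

38

Entry 1 ↔ basis 1, so (Mᵀf)_{1} = Σᵢ fᵢ = (1)·(-1) + (1)·(0) + (1)·(-2) + (1)·(41) = 38.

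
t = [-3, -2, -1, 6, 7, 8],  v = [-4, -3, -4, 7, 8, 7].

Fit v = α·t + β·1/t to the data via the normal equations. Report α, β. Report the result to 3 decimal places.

The normal equations are: 163·α + 6·β = 176;  6·α + (40217/28224)·β = 561/56.
(Σt·t = 163, Σt·1/t = 6, Σ1/t·1/t = 40217/28224, Σt·v = 176, Σ1/t·v = 561/56.)
det = 163·(40217/28224) − 6² = 5539307/28224.
α = (176·(40217/28224) − 6·(561/56))/(5539307/28224) = 5381728/5539307; β = (163·(561/56) − 6·176)/(5539307/28224) = 16282728/5539307.

α = 0.972, β = 2.939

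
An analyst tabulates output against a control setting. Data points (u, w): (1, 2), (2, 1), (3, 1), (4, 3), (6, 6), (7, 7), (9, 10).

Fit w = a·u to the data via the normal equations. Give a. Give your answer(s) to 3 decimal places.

a = 0.990

The normal system MᵀM·[a]ᵀ = Mᵀw is [[196]]·[a]ᵀ = [194]ᵀ.
a = 194/196 = 0.989796.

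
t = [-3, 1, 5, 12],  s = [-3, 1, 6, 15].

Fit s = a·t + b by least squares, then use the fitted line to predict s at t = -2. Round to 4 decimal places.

ŝ = -2.2179

Setting ∂/∂a … = 0 gives: 179·a + 15·b = 220;  15·a + 4·b = 19.
(Σt·t = 179, Σt = 15, Σ1 = 4, Σt·s = 220, Σs = 19.)
Δ = 179·4 − 15² = 491.
a = (220·4 − 15·19)/491 = 595/491; b = (179·19 − 15·220)/491 = 101/491.
At t = -2: ŝ = (595/491)·(-2) + (101/491)·(1) = -1089/491.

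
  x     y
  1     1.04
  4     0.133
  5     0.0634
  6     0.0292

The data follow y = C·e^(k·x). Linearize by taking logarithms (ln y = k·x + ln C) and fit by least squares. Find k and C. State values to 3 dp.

Taking logs, ln y = k·x + ln C, so regress ln y on x.
XᵀX = [[78.0000, 16.0000]; [16.0000, 4]], rhs = [-43.0234, -8.2701]ᵀ  (here Σx = 16.0000, Σ(x)² = 78.0000, Σln y = -8.2701, Σx·ln y = -43.0234).
Δ = 78.0000·4 − (16.0000)² = 56.0000; k = (-43.0234·4 − 16.0000·-8.2701)/56.0000 = -0.71022, ln C = (78.0000·-8.2701 − 16.0000·-43.0234)/56.0000 = 0.77338, so C = exp(0.77338) = 2.16707.

k = -0.710, C = 2.167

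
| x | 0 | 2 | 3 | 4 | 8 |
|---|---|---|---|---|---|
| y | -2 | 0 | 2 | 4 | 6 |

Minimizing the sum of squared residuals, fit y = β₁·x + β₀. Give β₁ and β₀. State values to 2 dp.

Normal-equation sums: Σx·x = 93, Σx = 17, Σ1 = 5.
Right-hand side: Σx·y = 70, Σy = 10.
MᵀM·[β₁, β₀]ᵀ = Mᵀy becomes [[93, 17]; [17, 5]]·[β₁, β₀]ᵀ = [70, 10]ᵀ.
det = 93·5 − 17² = 176.
β₁ = (70·5 − 17·10)/176 = 45/44; β₀ = (93·10 − 17·70)/176 = -65/44.

β₁ = 1.02, β₀ = -1.48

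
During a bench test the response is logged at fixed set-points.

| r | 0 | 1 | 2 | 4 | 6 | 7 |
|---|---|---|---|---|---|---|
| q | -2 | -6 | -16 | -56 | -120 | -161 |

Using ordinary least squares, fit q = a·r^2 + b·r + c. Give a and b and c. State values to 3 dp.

From the data, Σr^2·r^2 = 3970, Σr^2·r = 632, Σr^2 = 106, Σr·r = 106, Σr = 20, Σ1 = 6.
And Σr^2·q = -13175, Σr·q = -2109, Σq = -361.
So MᵀM·[a, b, c]ᵀ = Mᵀq: [[3970, 632, 106]; [632, 106, 20]; [106, 20, 6]]·[a, b, c]ᵀ = [-13175, -2109, -361]ᵀ.
Solving the 3×3 system (Gaussian elimination) gives a = -11237/3630, b = -361/330, c = -1108/605.

a = -3.096, b = -1.094, c = -1.831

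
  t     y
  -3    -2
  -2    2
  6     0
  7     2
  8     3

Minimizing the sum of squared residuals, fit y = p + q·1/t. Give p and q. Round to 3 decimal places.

p = 1.147, q = 1.847

With design matrix X, XᵀX = [[5, -67/168]; [-67/168, 11993/28224]] and Xᵀy = [5, 55/168]ᵀ.
Eliminating q: (11993/28224)·(row 1) − (-67/168)·(row 2) gives (1541/784)·p = (11993/28224)·5 − (-67/168)·(55/168) = 31825/14112, so p = 475/414.
Then q = ((55/168) − (-67/168)·(475/414))/(11993/28224) = 8540/4623.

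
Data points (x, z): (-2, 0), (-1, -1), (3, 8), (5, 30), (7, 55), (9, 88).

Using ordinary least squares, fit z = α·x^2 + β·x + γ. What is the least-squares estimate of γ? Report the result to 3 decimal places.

The normal system MᵀM·[α, β, γ]ᵀ = Mᵀz is [[9685, 1215, 169]; [1215, 169, 21]; [169, 21, 6]]·[α, β, γ]ᵀ = [10644, 1352, 180]ᵀ.
Inverting the 3×3 Gram matrix, [α, β, γ]ᵀ = [123225/122354, 120511/122354, -111003/61177]ᵀ.

γ = -1.814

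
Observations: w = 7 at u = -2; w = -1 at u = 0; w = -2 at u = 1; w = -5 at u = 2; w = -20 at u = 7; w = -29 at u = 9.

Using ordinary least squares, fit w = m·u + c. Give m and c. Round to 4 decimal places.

m = -3.1413, c = 0.5670

With design matrix M, MᵀM = [[139, 17]; [17, 6]] and Mᵀw = [-427, -50]ᵀ.
Determinant 139·6 − 17² = 545.
m = ((-427)·6 − 17·(-50))/545 = -1712/545; c = (139·(-50) − 17·(-427))/545 = 309/545.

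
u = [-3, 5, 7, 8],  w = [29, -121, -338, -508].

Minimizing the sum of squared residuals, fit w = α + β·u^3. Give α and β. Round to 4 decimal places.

α = 2.8549, β = -0.9962

Sums needed: Σ1 = 4, Σu^3 = 953, Σu^3·u^3 = 396147.
Right-hand side: Σw = -938, Σu^3·w = -391938.
MᵀM·[α, β]ᵀ = Mᵀw becomes [[4, 953]; [953, 396147]]·[α, β]ᵀ = [-938, -391938]ᵀ.
Δ = 4·396147 − 953² = 676379.
α = ((-938)·396147 − 953·(-391938))/676379 = 175548/61489; β = (4·(-391938) − 953·(-938))/676379 = -61258/61489.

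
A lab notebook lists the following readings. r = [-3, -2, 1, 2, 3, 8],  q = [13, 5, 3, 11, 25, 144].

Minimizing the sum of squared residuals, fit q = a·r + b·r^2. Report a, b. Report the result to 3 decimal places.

With design matrix M, MᵀM = [[91, 513]; [513, 4291]] and Mᵀq = [1203, 9625]ᵀ.
Δ = 91·4291 − 513² = 127312.
a = (1203·4291 − 513·9625)/127312 = 14028/7957; b = (91·9625 − 513·1203)/127312 = 16171/7957.

a = 1.763, b = 2.032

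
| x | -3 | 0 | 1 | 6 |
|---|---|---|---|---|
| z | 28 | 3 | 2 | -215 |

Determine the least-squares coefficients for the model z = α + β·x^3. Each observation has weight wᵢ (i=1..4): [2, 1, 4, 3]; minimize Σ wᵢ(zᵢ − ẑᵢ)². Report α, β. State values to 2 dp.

MᵀWM·[α, β]ᵀ = MᵀWz reads: 10·α + 598·β = -578;  598·α + 141430·β = -140824.
Δ = 10·141430 − 598² = 1056696.
α = ((-578)·141430 − 598·(-140824))/1056696 = 616553/264174; β = (10·(-140824) − 598·(-578))/1056696 = -265649/264174.

α = 2.33, β = -1.01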